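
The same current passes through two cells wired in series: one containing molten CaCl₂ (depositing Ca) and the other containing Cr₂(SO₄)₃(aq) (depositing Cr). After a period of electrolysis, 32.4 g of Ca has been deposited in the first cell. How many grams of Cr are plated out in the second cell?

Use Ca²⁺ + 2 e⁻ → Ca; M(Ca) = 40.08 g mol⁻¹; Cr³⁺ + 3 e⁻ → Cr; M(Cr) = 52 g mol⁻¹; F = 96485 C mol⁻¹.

n(Ca) = 32.4 / 40.08 = 0.8084 mol.
Since Ca²⁺ + 2 e⁻ → Ca, n(e⁻) passed = 2 × 0.8084 = 1.617 mol.
Cells in series carry the same charge, so the same 1.617 mol of electrons passes through cell 2.
Cr³⁺ + 3 e⁻ → Cr, so n(Cr) = 1.617 / 3 = 0.5389 mol.
m(Cr) = 0.5389 × 52 = 28.0 g.

28.0 g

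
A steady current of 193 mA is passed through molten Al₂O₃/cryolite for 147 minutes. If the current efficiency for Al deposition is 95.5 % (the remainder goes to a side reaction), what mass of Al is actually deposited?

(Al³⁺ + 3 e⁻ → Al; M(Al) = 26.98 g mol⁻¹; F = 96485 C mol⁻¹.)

0.152 g

Q = I·t = 0.1930 × 8820.0 = 1702 C.
n(e⁻) = 1702/96485 = 0.01764 mol; theoretically n(Al) = 0.01764/3 = 0.005881 mol, m_theo = 0.1587 g.
At 95.5 % efficiency, m_actual = 0.955 × 0.1587 = 0.152 g.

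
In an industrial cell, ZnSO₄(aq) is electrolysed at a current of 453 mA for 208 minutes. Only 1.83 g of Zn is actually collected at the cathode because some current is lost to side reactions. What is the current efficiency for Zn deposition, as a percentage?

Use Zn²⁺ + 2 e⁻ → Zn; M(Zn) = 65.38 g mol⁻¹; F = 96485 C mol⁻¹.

Q = I·t = 0.4530 × 12480 = 5653 C; n(e⁻) = 5653/96485 = 0.05859 mol.
Theoretical n(Zn) = n(e⁻)/2 = 0.02930 mol, i.e. m_theo = 0.02930 × 65.38 = 1.915 g.
Efficiency = m_actual / m_theo = 1.83 / 1.915 = 95.5 %.

95.5 %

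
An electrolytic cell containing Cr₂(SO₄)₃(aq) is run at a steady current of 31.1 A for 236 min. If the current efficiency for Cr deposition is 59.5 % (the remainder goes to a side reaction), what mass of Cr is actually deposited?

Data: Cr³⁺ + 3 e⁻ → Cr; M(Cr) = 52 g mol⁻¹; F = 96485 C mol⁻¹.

Q = I·t = 31.10 × 14160 = 440400 C.
n(e⁻) = 440400/96485 = 4.564 mol; theoretically n(Cr) = 4.564/3 = 1.521 mol, m_theo = 79.11 g.
At 59.5 % efficiency, m_actual = 0.595 × 79.11 = 47.1 g.

47.1 g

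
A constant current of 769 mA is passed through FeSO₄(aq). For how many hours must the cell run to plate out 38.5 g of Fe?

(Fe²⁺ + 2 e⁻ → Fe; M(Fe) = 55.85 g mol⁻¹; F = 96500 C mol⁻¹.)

n(Fe) = m/M = 38.5 / 55.85 = 0.6893 mol.
Each Fe atom requires 2 electrons, so n(e⁻) = 2 × 0.6893 = 1.379 mol.
Q = n(e⁻)·F = 1.379 × 96500 = 133000 C.
t = Q/I = 133000 / 0.7690 A = 173000 s = 48.1 h.

48.1 h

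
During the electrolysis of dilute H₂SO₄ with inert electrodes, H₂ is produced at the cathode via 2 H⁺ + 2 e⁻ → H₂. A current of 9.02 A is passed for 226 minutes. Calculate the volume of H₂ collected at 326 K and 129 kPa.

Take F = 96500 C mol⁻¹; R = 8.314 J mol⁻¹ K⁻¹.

13.3 L

Q = I·t = 9.020 A × 13560 s = 122300 C.
n(e⁻) = Q/F = 122300 / 96500 = 1.267 mol.
2 electrons are transferred per H₂ molecule, so n(H₂) = 1.267 / 2 = 0.6337 mol.
V = nRT/P = (0.6337 × 8.314 × 326) / (129 × 10³ Pa) = 0.0133 m³ = 13.3 L.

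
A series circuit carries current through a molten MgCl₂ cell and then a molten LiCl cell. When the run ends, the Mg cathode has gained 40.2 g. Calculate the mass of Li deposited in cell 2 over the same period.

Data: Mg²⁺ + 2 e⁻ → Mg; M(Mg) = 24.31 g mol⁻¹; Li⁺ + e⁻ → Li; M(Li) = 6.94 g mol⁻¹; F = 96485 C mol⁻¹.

n(Mg) = 40.2 / 24.31 = 1.654 mol.
Since Mg²⁺ + 2 e⁻ → Mg, n(e⁻) passed = 2 × 1.654 = 3.307 mol.
Cells in series carry the same charge, so the same 3.307 mol of electrons passes through cell 2.
Li⁺ + e⁻ → Li, so n(Li) = 3.307 / 1 = 3.307 mol.
m(Li) = 3.307 × 6.94 = 23.0 g.

23.0 g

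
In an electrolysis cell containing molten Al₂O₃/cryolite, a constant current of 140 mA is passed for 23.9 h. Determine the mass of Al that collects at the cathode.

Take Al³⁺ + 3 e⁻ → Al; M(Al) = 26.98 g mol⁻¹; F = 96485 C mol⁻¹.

Q = I·t = 0.1400 A × 86040 s = 12050 C.
n(e⁻) = Q/F = 12050 / 96485 = 0.1248 mol.
Al³⁺ + 3 e⁻ → Al, so n(Al) = n(e⁻)/3 = 0.04161 mol.
m = n·M = 0.04161 × 26.98 = 1.12 g.

1.12 g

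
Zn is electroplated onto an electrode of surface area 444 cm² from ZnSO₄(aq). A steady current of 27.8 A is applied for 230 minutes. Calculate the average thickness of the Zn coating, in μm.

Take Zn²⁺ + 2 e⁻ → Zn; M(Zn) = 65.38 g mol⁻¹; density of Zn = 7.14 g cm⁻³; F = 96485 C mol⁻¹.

Q = I·t = 27.80 × 13800 = 383600 C; n(e⁻) = 3.976 mol.
n(Zn) = n(e⁻)/2 = 1.988 mol, so m = 1.988 × 65.38 = 130.0 g.
Volume = m/ρ = 130.0 / 7.14 = 18.20 cm³.
Thickness = V/A = 18.20 / 444 = 0.0410 cm = 410 μm.

410 μm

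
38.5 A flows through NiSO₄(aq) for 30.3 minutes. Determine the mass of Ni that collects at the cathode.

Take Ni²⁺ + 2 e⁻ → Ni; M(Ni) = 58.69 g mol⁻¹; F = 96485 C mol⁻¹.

Q = I·t = 38.50 A × 1818.0 s = 69990 C.
n(e⁻) = Q/F = 69990 / 96485 = 0.7254 mol.
Ni²⁺ + 2 e⁻ → Ni, so n(Ni) = n(e⁻)/2 = 0.3627 mol.
m = n·M = 0.3627 × 58.69 = 21.3 g.

21.3 g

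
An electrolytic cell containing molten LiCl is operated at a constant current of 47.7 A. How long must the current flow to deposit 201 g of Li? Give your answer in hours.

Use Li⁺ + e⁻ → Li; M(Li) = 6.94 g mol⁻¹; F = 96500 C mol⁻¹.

16.3 h

n(Li) = m/M = 201 / 6.94 = 28.96 mol.
Each Li atom requires 1 electron, so n(e⁻) = 1 × 28.96 = 28.96 mol.
Q = n(e⁻)·F = 28.96 × 96500 = 2795000 C.
t = Q/I = 2795000 / 47.70 A = 58590 s = 16.3 h.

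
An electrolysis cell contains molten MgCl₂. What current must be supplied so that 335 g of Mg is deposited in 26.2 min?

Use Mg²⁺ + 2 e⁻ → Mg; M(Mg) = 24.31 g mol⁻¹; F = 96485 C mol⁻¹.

1690 A

n(Mg) = 335 / 24.31 = 13.78 mol.
n(e⁻) = 2 × 13.78 = 27.56 mol.
Q = n(e⁻)·F = 27.56 × 96485 = 2659000 C.
I = Q/t = 2659000 / 1572.0 s = 1690 A.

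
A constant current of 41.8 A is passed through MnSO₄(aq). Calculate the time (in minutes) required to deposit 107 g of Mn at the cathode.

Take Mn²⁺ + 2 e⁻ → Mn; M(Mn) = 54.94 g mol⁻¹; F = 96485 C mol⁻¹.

150 min

n(Mn) = m/M = 107 / 54.94 = 1.948 mol.
Each Mn atom requires 2 electrons, so n(e⁻) = 2 × 1.948 = 3.895 mol.
Q = n(e⁻)·F = 3.895 × 96485 = 375800 C.
t = Q/I = 375800 / 41.80 A = 8991 s = 150 min.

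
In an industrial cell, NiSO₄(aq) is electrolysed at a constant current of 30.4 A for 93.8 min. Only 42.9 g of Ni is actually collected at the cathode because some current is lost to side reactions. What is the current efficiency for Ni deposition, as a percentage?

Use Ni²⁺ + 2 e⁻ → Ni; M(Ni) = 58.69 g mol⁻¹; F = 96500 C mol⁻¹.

Q = I·t = 30.40 × 5628.0 = 171100 C; n(e⁻) = 171100/96500 = 1.773 mol.
Theoretical n(Ni) = n(e⁻)/2 = 0.8865 mol, i.e. m_theo = 0.8865 × 58.69 = 52.03 g.
Efficiency = m_actual / m_theo = 42.9 / 52.03 = 82.5 %.

82.5 %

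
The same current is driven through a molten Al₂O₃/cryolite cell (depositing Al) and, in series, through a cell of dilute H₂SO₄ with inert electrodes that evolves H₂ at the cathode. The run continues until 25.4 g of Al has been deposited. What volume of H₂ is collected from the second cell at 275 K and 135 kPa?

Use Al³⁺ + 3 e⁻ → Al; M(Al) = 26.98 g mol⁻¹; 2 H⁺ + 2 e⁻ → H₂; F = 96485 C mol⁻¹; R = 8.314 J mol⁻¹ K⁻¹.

n(Al) = 25.4 / 26.98 = 0.9414 mol, so n(e⁻) = 3 × 0.9414 = 2.824 mol.
The cells are in series, so the same 2.824 mol of electrons passes through the second cell.
2 H⁺ + 2 e⁻ → H₂ — 2 mol e⁻ per mol H₂, so n(H₂) = 2.824/2 = 1.412 mol.
V = nRT/P = (1.412 × 8.314 × 275) / (135 × 10³) = 0.0239 m³ = 23.9 L.

23.9 L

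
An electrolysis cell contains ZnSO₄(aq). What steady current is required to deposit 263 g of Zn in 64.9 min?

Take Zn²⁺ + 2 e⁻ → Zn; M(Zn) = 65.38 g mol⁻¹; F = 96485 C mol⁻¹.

n(Zn) = 263 / 65.38 = 4.023 mol.
n(e⁻) = 2 × 4.023 = 8.045 mol.
Q = n(e⁻)·F = 8.045 × 96485 = 776200 C.
I = Q/t = 776200 / 3894.0 s = 199 A.

199 A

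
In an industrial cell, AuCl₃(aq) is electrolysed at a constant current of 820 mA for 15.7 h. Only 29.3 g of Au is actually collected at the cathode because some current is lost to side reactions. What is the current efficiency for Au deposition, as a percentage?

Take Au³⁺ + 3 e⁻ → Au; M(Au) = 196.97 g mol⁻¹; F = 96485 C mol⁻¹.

Q = I·t = 0.8200 × 56520 = 46350 C; n(e⁻) = 46350/96485 = 0.4803 mol.
Theoretical n(Au) = n(e⁻)/3 = 0.1601 mol, i.e. m_theo = 0.1601 × 196.97 = 31.54 g.
Efficiency = m_actual / m_theo = 29.3 / 31.54 = 92.9 %.

92.9 %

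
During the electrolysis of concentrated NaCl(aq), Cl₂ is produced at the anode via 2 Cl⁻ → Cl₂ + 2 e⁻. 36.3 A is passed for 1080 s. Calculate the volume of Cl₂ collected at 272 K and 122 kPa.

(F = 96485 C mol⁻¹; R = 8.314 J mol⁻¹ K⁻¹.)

3.77 L

Q = I·t = 36.30 A × 1080.0 s = 39200 C.
n(e⁻) = Q/F = 39200 / 96485 = 0.4063 mol.
2 electrons are transferred per Cl₂ molecule, so n(Cl₂) = 0.4063 / 2 = 0.2032 mol.
V = nRT/P = (0.2032 × 8.314 × 272) / (122 × 10³ Pa) = 0.00377 m³ = 3.77 L.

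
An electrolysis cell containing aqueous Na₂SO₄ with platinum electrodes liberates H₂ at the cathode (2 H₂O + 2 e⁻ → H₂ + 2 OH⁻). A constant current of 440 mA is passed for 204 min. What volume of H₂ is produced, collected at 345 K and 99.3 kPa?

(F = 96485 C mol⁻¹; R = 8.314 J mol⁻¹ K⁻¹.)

Q = I·t = 0.4400 A × 12240 s = 5386 C.
n(e⁻) = Q/F = 5386 / 96485 = 0.05582 mol.
2 electrons are transferred per H₂ molecule, so n(H₂) = 0.05582 / 2 = 0.02791 mol.
V = nRT/P = (0.02791 × 8.314 × 345) / (99.3 × 10³ Pa) = 8.06 × 10⁻⁴ m³ = 0.806 L.

0.806 L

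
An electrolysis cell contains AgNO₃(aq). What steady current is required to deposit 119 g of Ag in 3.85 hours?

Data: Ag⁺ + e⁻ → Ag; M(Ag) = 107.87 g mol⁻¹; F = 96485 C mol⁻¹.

7.68 A

n(Ag) = 119 / 107.87 = 1.103 mol.
n(e⁻) = 1 × 1.103 = 1.103 mol.
Q = n(e⁻)·F = 1.103 × 96485 = 106400 C.
I = Q/t = 106400 / 13860 s = 7.68 A.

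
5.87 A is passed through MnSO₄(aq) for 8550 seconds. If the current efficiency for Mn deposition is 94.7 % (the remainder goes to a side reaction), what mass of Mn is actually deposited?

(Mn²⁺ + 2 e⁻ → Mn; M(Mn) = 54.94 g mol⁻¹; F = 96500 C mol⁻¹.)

Q = I·t = 5.870 × 8550.0 = 50190 C.
n(e⁻) = 50190/96500 = 0.5201 mol; theoretically n(Mn) = 0.5201/2 = 0.2600 mol, m_theo = 14.29 g.
At 94.7 % efficiency, m_actual = 0.947 × 14.29 = 13.5 g.

13.5 g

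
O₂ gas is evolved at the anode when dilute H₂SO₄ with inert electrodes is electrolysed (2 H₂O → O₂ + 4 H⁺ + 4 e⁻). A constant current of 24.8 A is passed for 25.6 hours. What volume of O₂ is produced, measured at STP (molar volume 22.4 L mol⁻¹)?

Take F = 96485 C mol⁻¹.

133 L

Q = I·t = 24.80 A × 92160 s = 2286000 C.
n(e⁻) = Q/F = 2286000 / 96485 = 23.69 mol.
4 electrons are transferred per O₂ molecule, so n(O₂) = 23.69 / 4 = 5.922 mol.
V = n × V_m = 5.922 × 22.4 = 133 L.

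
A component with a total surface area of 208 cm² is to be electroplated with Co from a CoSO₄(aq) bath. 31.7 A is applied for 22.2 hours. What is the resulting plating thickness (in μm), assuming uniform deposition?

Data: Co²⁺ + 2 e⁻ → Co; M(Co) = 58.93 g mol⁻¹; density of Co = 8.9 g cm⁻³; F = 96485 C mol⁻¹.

Q = I·t = 31.70 × 79920 = 2533000 C; n(e⁻) = 26.26 mol.
n(Co) = n(e⁻)/2 = 13.13 mol, so m = 13.13 × 58.93 = 773.7 g.
Volume = m/ρ = 773.7 / 8.9 = 86.93 cm³.
Thickness = V/A = 86.93 / 208 = 0.418 cm = 4180 μm.

4180 μm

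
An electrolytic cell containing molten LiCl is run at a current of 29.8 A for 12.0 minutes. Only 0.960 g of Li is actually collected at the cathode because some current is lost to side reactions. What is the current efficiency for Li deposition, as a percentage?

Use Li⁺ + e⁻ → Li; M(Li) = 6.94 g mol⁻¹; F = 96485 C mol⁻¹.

Q = I·t = 29.80 × 720.00 = 21460 C; n(e⁻) = 21460/96485 = 0.2224 mol.
Theoretical n(Li) = n(e⁻)/1 = 0.2224 mol, i.e. m_theo = 0.2224 × 6.94 = 1.543 g.
Efficiency = m_actual / m_theo = 0.960 / 1.543 = 62.2 %.

62.2 %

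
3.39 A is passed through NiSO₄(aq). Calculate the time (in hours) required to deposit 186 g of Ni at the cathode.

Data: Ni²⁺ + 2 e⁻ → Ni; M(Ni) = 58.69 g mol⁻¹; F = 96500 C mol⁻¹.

50.1 h

n(Ni) = m/M = 186 / 58.69 = 3.169 mol.
Each Ni atom requires 2 electrons, so n(e⁻) = 2 × 3.169 = 6.338 mol.
Q = n(e⁻)·F = 6.338 × 96500 = 611700 C.
t = Q/I = 611700 / 3.390 A = 180400 s = 50.1 h.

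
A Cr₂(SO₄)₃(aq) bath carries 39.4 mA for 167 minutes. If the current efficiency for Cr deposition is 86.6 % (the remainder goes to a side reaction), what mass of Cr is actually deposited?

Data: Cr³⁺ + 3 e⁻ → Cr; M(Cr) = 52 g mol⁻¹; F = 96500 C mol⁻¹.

0.0614 g

Q = I·t = 0.03940 × 10020 = 394.8 C.
n(e⁻) = 394.8/96500 = 0.004091 mol; theoretically n(Cr) = 0.004091/3 = 0.001364 mol, m_theo = 0.07091 g.
At 86.6 % efficiency, m_actual = 0.866 × 0.07091 = 0.0614 g.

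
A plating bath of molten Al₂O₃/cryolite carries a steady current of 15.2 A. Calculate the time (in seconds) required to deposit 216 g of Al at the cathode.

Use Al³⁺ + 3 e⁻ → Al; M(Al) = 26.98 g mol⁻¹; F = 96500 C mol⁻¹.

1.52 × 10⁵ s

n(Al) = m/M = 216 / 26.98 = 8.006 mol.
Each Al atom requires 3 electrons, so n(e⁻) = 3 × 8.006 = 24.02 mol.
Q = n(e⁻)·F = 24.02 × 96500 = 2318000 C.
t = Q/I = 2318000 / 15.20 A = 152500 s.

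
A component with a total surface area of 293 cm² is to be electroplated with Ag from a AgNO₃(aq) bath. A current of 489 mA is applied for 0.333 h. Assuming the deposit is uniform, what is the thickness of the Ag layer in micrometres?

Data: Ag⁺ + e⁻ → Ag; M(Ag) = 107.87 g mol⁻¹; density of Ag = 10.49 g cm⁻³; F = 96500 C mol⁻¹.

2.13 μm

Q = I·t = 0.4890 × 1198.8 = 586.2 C; n(e⁻) = 0.006075 mol.
n(Ag) = n(e⁻)/1 = 0.006075 mol, so m = 0.006075 × 107.87 = 0.6553 g.
Volume = m/ρ = 0.6553 / 10.49 = 0.06247 cm³.
Thickness = V/A = 0.06247 / 293 = 2.13 × 10⁻⁴ cm = 2.13 μm.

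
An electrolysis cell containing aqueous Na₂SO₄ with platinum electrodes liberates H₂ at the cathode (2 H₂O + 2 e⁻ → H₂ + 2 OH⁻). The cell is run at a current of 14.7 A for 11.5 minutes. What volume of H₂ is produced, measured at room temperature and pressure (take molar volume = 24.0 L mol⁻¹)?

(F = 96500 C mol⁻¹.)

Q = I·t = 14.70 A × 690.00 s = 10140 C.
n(e⁻) = Q/F = 10140 / 96500 = 0.1051 mol.
2 electrons are transferred per H₂ molecule, so n(H₂) = 0.1051 / 2 = 0.05255 mol.
V = n × V_m = 0.05255 × 24.0 = 1.26 L.

1.26 L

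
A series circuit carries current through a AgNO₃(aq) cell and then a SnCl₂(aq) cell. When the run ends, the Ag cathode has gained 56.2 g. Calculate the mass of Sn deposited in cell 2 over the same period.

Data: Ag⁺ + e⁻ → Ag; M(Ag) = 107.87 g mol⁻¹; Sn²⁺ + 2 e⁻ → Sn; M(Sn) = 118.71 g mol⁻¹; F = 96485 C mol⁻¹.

30.9 g

n(Ag) = 56.2 / 107.87 = 0.5210 mol.
Since Ag⁺ + e⁻ → Ag, n(e⁻) passed = 1 × 0.5210 = 0.5210 mol.
Cells in series carry the same charge, so the same 0.5210 mol of electrons passes through cell 2.
Sn²⁺ + 2 e⁻ → Sn, so n(Sn) = 0.5210 / 2 = 0.2605 mol.
m(Sn) = 0.2605 × 118.71 = 30.9 g.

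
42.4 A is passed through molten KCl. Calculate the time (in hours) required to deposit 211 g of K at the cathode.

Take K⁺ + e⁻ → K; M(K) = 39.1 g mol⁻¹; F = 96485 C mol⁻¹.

n(K) = m/M = 211 / 39.1 = 5.396 mol.
Each K atom requires 1 electron, so n(e⁻) = 1 × 5.396 = 5.396 mol.
Q = n(e⁻)·F = 5.396 × 96485 = 520700 C.
t = Q/I = 520700 / 42.40 A = 12280 s = 3.41 h.

3.41 h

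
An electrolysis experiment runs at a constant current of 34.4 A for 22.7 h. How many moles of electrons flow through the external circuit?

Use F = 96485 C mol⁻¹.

29.1 mol

Q = I·t = 34.40 A × 81720 s = 2811000 C.
n(e⁻) = Q/F = 2811000 / 96485 = 29.1 mol.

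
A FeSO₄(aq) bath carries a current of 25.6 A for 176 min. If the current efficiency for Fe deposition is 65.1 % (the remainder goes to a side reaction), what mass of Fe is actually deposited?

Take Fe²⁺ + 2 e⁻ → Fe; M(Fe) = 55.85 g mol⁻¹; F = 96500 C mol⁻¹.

50.9 g

Q = I·t = 25.60 × 10560 = 270300 C.
n(e⁻) = 270300/96500 = 2.801 mol; theoretically n(Fe) = 2.801/2 = 1.401 mol, m_theo = 78.23 g.
At 65.1 % efficiency, m_actual = 0.651 × 78.23 = 50.9 g.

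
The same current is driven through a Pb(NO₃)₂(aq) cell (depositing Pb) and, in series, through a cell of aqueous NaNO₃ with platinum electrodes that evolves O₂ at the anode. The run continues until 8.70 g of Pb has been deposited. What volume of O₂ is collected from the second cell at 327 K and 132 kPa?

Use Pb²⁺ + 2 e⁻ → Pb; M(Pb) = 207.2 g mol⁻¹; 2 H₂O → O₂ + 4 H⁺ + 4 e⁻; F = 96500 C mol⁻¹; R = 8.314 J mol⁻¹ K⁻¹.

n(Pb) = 8.70 / 207.2 = 0.04199 mol, so n(e⁻) = 2 × 0.04199 = 0.08398 mol.
The cells are in series, so the same 0.08398 mol of electrons passes through the second cell.
2 H₂O → O₂ + 4 H⁺ + 4 e⁻ — 4 mol e⁻ per mol O₂, so n(O₂) = 0.08398/4 = 0.02099 mol.
V = nRT/P = (0.02099 × 8.314 × 327) / (132 × 10³) = 4.32 × 10⁻⁴ m³ = 0.432 L.

0.432 L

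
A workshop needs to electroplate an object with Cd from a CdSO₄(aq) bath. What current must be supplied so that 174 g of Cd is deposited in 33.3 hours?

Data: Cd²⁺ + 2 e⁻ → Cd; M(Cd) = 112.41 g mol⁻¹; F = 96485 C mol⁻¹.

n(Cd) = 174 / 112.41 = 1.548 mol.
n(e⁻) = 2 × 1.548 = 3.096 mol.
Q = n(e⁻)·F = 3.096 × 96485 = 298700 C.
I = Q/t = 298700 / 119880 s = 2.49 A.

2.49 A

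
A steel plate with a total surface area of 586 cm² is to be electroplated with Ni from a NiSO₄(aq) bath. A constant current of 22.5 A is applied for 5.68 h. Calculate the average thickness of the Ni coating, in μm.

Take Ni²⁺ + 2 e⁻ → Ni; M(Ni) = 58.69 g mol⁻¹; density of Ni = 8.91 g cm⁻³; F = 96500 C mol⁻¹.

268 μm

Q = I·t = 22.50 × 20448 = 460100 C; n(e⁻) = 4.768 mol.
n(Ni) = n(e⁻)/2 = 2.384 mol, so m = 2.384 × 58.69 = 139.9 g.
Volume = m/ρ = 139.9 / 8.91 = 15.70 cm³.
Thickness = V/A = 15.70 / 586 = 0.0268 cm = 268 μm.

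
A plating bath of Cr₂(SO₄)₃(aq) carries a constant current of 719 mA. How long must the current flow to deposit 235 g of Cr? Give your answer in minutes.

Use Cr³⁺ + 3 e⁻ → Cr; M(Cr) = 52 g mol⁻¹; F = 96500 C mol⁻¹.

n(Cr) = m/M = 235 / 52 = 4.519 mol.
Each Cr atom requires 3 electrons, so n(e⁻) = 3 × 4.519 = 13.56 mol.
Q = n(e⁻)·F = 13.56 × 96500 = 1308000 C.
t = Q/I = 1308000 / 0.7190 A = 1820000 s = 30300 min.

30300 min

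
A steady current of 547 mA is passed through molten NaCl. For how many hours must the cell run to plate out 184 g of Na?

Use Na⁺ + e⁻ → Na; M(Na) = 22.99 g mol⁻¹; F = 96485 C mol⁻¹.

n(Na) = m/M = 184 / 22.99 = 8.003 mol.
Each Na atom requires 1 electron, so n(e⁻) = 1 × 8.003 = 8.003 mol.
Q = n(e⁻)·F = 8.003 × 96485 = 772200 C.
t = Q/I = 772200 / 0.5470 A = 1412000 s = 392 h.

392 h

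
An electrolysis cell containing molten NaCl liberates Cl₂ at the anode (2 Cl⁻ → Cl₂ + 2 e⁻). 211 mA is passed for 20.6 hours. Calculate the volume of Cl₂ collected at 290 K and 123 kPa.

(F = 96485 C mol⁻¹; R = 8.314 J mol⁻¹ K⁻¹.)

Q = I·t = 0.2110 A × 74160 s = 15650 C.
n(e⁻) = Q/F = 15650 / 96485 = 0.1622 mol.
2 electrons are transferred per Cl₂ molecule, so n(Cl₂) = 0.1622 / 2 = 0.08109 mol.
V = nRT/P = (0.08109 × 8.314 × 290) / (123 × 10³ Pa) = 0.00159 m³ = 1.59 L.

1.59 L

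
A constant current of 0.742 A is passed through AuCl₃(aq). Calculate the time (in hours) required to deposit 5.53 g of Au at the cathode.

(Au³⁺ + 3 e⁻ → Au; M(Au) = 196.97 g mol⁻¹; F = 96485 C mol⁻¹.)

3.04 h

n(Au) = m/M = 5.53 / 196.97 = 0.02808 mol.
Each Au atom requires 3 electrons, so n(e⁻) = 3 × 0.02808 = 0.08423 mol.
Q = n(e⁻)·F = 0.08423 × 96485 = 8127 C.
t = Q/I = 8127 / 0.7420 A = 10950 s = 3.04 h.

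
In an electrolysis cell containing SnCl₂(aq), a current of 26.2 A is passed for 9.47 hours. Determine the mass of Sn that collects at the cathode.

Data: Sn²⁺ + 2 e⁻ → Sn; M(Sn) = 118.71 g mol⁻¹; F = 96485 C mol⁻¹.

Q = I·t = 26.20 A × 34092 s = 893200 C.
n(e⁻) = Q/F = 893200 / 96485 = 9.258 mol.
Sn²⁺ + 2 e⁻ → Sn, so n(Sn) = n(e⁻)/2 = 4.629 mol.
m = n·M = 4.629 × 118.71 = 549 g.

549 g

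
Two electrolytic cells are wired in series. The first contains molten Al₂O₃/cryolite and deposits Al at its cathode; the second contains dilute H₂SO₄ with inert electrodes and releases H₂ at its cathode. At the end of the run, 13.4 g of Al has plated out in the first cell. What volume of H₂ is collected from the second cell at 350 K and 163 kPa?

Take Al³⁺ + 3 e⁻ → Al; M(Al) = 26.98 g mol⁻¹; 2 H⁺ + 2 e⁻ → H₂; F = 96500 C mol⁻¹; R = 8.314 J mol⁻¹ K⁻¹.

13.3 L

n(Al) = 13.4 / 26.98 = 0.4967 mol, so n(e⁻) = 3 × 0.4967 = 1.490 mol.
The cells are in series, so the same 1.490 mol of electrons passes through the second cell.
2 H⁺ + 2 e⁻ → H₂ — 2 mol e⁻ per mol H₂, so n(H₂) = 1.490/2 = 0.7450 mol.
V = nRT/P = (0.7450 × 8.314 × 350) / (163 × 10³) = 0.0133 m³ = 13.3 L.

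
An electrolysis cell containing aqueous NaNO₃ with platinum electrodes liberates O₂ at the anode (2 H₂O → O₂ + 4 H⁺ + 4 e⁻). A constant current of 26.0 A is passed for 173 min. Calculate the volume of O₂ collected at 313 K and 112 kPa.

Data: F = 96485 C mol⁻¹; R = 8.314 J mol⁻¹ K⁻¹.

Q = I·t = 26.00 A × 10380 s = 269900 C.
n(e⁻) = Q/F = 269900 / 96485 = 2.797 mol.
4 electrons are transferred per O₂ molecule, so n(O₂) = 2.797 / 4 = 0.6993 mol.
V = nRT/P = (0.6993 × 8.314 × 313) / (112 × 10³ Pa) = 0.0162 m³ = 16.2 L.

16.2 L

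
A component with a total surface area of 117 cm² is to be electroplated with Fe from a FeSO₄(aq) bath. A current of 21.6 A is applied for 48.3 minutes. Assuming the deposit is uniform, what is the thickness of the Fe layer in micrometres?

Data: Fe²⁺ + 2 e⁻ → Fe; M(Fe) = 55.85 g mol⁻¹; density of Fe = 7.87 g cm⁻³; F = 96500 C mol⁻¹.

Q = I·t = 21.60 × 2898.0 = 62600 C; n(e⁻) = 0.6487 mol.
n(Fe) = n(e⁻)/2 = 0.3243 mol, so m = 0.3243 × 55.85 = 18.11 g.
Volume = m/ρ = 18.11 / 7.87 = 2.302 cm³.
Thickness = V/A = 2.302 / 117 = 0.0197 cm = 197 μm.

197 μm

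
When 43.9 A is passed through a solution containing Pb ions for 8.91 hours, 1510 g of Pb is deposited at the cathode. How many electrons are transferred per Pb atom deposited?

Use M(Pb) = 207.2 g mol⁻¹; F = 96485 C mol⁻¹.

Q = I·t = 43.90 A × 32076 s = 1408000 C, so n(e⁻) = 1408000/96485 = 14.59 mol.
n(Pb) deposited = 1510 / 207.2 = 7.288 mol.
Electrons per atom = n(e⁻)/n(Pb) = 14.59 / 7.288 = 2.00 ≈ 2, so the ion is Pb²⁺.

2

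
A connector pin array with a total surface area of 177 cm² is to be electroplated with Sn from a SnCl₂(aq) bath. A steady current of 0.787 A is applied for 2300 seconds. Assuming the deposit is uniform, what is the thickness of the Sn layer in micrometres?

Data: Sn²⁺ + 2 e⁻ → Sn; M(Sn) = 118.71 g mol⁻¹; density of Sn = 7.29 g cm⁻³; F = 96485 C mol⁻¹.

8.63 μm

Q = I·t = 0.7870 × 2300.0 = 1810 C; n(e⁻) = 0.01876 mol.
n(Sn) = n(e⁻)/2 = 0.009380 mol, so m = 0.009380 × 118.71 = 1.114 g.
Volume = m/ρ = 1.114 / 7.29 = 0.1527 cm³.
Thickness = V/A = 0.1527 / 177 = 8.63 × 10⁻⁴ cm = 8.63 μm.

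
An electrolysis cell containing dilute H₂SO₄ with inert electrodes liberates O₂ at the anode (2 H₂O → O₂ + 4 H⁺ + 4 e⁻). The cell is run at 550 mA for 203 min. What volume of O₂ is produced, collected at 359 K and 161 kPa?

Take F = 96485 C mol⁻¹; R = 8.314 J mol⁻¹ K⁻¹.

0.322 L

Q = I·t = 0.5500 A × 12180 s = 6699 C.
n(e⁻) = Q/F = 6699 / 96485 = 0.06943 mol.
4 electrons are transferred per O₂ molecule, so n(O₂) = 0.06943 / 4 = 0.01736 mol.
V = nRT/P = (0.01736 × 8.314 × 359) / (161 × 10³ Pa) = 3.22 × 10⁻⁴ m³ = 0.322 L.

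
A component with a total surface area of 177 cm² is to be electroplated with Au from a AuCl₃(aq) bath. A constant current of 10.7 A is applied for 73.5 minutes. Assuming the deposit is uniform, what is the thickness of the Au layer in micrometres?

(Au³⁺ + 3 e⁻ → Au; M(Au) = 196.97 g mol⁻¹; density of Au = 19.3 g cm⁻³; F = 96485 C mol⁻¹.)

94.0 μm

Q = I·t = 10.70 × 4410.0 = 47190 C; n(e⁻) = 0.4891 mol.
n(Au) = n(e⁻)/3 = 0.1630 mol, so m = 0.1630 × 196.97 = 32.11 g.
Volume = m/ρ = 32.11 / 19.3 = 1.664 cm³.
Thickness = V/A = 1.664 / 177 = 0.00940 cm = 94.0 μm.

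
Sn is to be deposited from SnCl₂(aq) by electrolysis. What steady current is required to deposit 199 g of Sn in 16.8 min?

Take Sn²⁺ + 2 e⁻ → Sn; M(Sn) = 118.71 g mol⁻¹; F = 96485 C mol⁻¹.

321 A

n(Sn) = 199 / 118.71 = 1.676 mol.
n(e⁻) = 2 × 1.676 = 3.353 mol.
Q = n(e⁻)·F = 3.353 × 96485 = 323500 C.
I = Q/t = 323500 / 1008.0 s = 321 A.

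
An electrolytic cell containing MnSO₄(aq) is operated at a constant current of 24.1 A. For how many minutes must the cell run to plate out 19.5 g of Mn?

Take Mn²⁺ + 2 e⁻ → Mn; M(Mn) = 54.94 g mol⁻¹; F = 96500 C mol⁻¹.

47.4 min

n(Mn) = m/M = 19.5 / 54.94 = 0.3549 mol.
Each Mn atom requires 2 electrons, so n(e⁻) = 2 × 0.3549 = 0.7099 mol.
Q = n(e⁻)·F = 0.7099 × 96500 = 68500 C.
t = Q/I = 68500 / 24.10 A = 2842 s = 47.4 min.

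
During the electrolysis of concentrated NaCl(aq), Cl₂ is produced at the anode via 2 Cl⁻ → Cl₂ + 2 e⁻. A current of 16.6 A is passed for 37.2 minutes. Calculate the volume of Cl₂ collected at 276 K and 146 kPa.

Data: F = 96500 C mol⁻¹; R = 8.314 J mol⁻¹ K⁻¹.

3.02 L

Q = I·t = 16.60 A × 2232.0 s = 37050 C.
n(e⁻) = Q/F = 37050 / 96500 = 0.3840 mol.
2 electrons are transferred per Cl₂ molecule, so n(Cl₂) = 0.3840 / 2 = 0.1920 mol.
V = nRT/P = (0.1920 × 8.314 × 276) / (146 × 10³ Pa) = 0.00302 m³ = 3.02 L.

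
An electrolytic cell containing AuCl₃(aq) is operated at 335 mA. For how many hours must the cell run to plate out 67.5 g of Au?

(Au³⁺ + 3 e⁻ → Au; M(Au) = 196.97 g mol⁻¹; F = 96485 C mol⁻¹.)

n(Au) = m/M = 67.5 / 196.97 = 0.3427 mol.
Each Au atom requires 3 electrons, so n(e⁻) = 3 × 0.3427 = 1.028 mol.
Q = n(e⁻)·F = 1.028 × 96485 = 99190 C.
t = Q/I = 99190 / 0.3350 A = 296100 s = 82.3 h.

82.3 h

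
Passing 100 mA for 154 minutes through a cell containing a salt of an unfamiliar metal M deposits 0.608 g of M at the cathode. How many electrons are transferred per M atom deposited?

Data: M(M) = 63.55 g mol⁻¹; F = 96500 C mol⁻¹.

Q = I·t = 0.1000 A × 9240.0 s = 924.0 C, so n(e⁻) = 924.0/96500 = 0.009575 mol.
n(M) deposited = 0.608 / 63.55 = 0.009567 mol.
Electrons per atom = n(e⁻)/n(M) = 0.009575 / 0.009567 = 1.00 ≈ 1, so the ion is M⁺.

1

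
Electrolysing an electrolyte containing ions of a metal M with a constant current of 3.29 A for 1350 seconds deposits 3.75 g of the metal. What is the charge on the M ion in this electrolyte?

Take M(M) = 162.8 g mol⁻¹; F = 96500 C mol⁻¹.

+2

Q = I·t = 3.290 A × 1350.0 s = 4442 C, so n(e⁻) = 4442/96500 = 0.04603 mol.
n(M) deposited = 3.75 / 162.8 = 0.02303 mol.
Electrons per atom = n(e⁻)/n(M) = 0.04603 / 0.02303 = 2.00 ≈ 2, so the ion is M²⁺.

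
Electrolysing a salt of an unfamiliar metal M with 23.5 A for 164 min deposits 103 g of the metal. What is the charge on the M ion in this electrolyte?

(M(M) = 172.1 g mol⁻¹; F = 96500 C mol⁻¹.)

+4

Q = I·t = 23.50 A × 9840.0 s = 231200 C, so n(e⁻) = 231200/96500 = 2.396 mol.
n(M) deposited = 103 / 172.1 = 0.5985 mol.
Electrons per atom = n(e⁻)/n(M) = 2.396 / 0.5985 = 4.00 ≈ 4, so the ion is M⁴⁺.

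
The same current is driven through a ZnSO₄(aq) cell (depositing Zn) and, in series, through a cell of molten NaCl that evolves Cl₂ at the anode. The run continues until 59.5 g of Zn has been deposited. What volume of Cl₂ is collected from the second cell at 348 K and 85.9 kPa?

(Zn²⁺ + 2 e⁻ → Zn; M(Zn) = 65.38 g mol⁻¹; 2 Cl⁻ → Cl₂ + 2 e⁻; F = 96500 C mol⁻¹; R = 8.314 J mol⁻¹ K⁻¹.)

30.7 L

n(Zn) = 59.5 / 65.38 = 0.9101 mol, so n(e⁻) = 2 × 0.9101 = 1.820 mol.
The cells are in series, so the same 1.820 mol of electrons passes through the second cell.
2 Cl⁻ → Cl₂ + 2 e⁻ — 2 mol e⁻ per mol Cl₂, so n(Cl₂) = 1.820/2 = 0.9101 mol.
V = nRT/P = (0.9101 × 8.314 × 348) / (85.9 × 10³) = 0.0307 m³ = 30.7 L.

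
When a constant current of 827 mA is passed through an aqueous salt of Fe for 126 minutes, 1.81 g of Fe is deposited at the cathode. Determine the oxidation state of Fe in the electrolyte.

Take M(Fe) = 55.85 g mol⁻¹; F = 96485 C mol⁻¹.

Q = I·t = 0.8270 A × 7560.0 s = 6252 C, so n(e⁻) = 6252/96485 = 0.06480 mol.
n(Fe) deposited = 1.81 / 55.85 = 0.03241 mol.
Electrons per atom = n(e⁻)/n(Fe) = 0.06480 / 0.03241 = 2.00 ≈ 2, so the ion is Fe²⁺.

+2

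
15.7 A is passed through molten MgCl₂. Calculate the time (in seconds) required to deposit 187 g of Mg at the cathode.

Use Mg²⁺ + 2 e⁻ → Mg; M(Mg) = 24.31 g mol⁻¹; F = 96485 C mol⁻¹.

n(Mg) = m/M = 187 / 24.31 = 7.692 mol.
Each Mg atom requires 2 electrons, so n(e⁻) = 2 × 7.692 = 15.38 mol.
Q = n(e⁻)·F = 15.38 × 96485 = 1484000 C.
t = Q/I = 1484000 / 15.70 A = 94550 s.

94500 s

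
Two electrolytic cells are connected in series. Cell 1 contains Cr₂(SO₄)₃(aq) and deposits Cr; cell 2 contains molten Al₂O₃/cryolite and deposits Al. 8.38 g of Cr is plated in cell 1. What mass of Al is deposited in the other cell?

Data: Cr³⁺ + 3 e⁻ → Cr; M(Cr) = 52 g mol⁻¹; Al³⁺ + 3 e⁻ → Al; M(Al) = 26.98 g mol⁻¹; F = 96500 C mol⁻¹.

n(Cr) = 8.38 / 52 = 0.1612 mol.
Since Cr³⁺ + 3 e⁻ → Cr, n(e⁻) passed = 3 × 0.1612 = 0.4835 mol.
Cells in series carry the same charge, so the same 0.4835 mol of electrons passes through cell 2.
Al³⁺ + 3 e⁻ → Al, so n(Al) = 0.4835 / 3 = 0.1612 mol.
m(Al) = 0.1612 × 26.98 = 4.35 g.

4.35 g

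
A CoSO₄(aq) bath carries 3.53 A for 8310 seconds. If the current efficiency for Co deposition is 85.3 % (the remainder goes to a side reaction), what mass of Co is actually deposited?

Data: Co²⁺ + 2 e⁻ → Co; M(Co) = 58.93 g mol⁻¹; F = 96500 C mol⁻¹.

7.64 g

Q = I·t = 3.530 × 8310.0 = 29330 C.
n(e⁻) = 29330/96500 = 0.3040 mol; theoretically n(Co) = 0.3040/2 = 0.1520 mol, m_theo = 8.957 g.
At 85.3 % efficiency, m_actual = 0.853 × 8.957 = 7.64 g.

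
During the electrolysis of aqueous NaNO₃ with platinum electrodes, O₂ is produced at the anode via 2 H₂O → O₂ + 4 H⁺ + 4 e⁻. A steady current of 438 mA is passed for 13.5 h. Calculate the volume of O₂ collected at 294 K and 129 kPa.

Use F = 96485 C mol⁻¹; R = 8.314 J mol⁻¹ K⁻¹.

1.05 L

Q = I·t = 0.4380 A × 48600 s = 21290 C.
n(e⁻) = Q/F = 21290 / 96485 = 0.2206 mol.
4 electrons are transferred per O₂ molecule, so n(O₂) = 0.2206 / 4 = 0.05516 mol.
V = nRT/P = (0.05516 × 8.314 × 294) / (129 × 10³ Pa) = 0.00105 m³ = 1.05 L.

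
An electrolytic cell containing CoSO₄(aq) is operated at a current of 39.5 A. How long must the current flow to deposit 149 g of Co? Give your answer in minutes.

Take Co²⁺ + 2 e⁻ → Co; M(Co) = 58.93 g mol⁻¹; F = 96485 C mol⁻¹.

206 min

n(Co) = m/M = 149 / 58.93 = 2.528 mol.
Each Co atom requires 2 electrons, so n(e⁻) = 2 × 2.528 = 5.057 mol.
Q = n(e⁻)·F = 5.057 × 96485 = 487900 C.
t = Q/I = 487900 / 39.50 A = 12350 s = 206 min.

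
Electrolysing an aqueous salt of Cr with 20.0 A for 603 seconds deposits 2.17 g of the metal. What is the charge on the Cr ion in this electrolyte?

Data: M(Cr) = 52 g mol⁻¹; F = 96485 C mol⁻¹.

+3

Q = I·t = 20.00 A × 603.00 s = 12060 C, so n(e⁻) = 12060/96485 = 0.1250 mol.
n(Cr) deposited = 2.17 / 52 = 0.04173 mol.
Electrons per atom = n(e⁻)/n(Cr) = 0.1250 / 0.04173 = 3.00 ≈ 3, so the ion is Cr³⁺.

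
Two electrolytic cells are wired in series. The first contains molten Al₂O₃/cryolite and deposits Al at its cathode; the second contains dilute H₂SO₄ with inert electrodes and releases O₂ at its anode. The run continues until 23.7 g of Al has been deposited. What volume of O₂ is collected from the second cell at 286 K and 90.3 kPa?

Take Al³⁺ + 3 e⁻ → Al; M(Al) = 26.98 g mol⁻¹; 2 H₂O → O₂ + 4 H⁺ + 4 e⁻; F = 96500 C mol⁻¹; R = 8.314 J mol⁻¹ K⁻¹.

17.3 L

n(Al) = 23.7 / 26.98 = 0.8784 mol, so n(e⁻) = 3 × 0.8784 = 2.635 mol.
The cells are in series, so the same 2.635 mol of electrons passes through the second cell.
2 H₂O → O₂ + 4 H⁺ + 4 e⁻ — 4 mol e⁻ per mol O₂, so n(O₂) = 2.635/4 = 0.6588 mol.
V = nRT/P = (0.6588 × 8.314 × 286) / (90.3 × 10³) = 0.0173 m³ = 17.3 L.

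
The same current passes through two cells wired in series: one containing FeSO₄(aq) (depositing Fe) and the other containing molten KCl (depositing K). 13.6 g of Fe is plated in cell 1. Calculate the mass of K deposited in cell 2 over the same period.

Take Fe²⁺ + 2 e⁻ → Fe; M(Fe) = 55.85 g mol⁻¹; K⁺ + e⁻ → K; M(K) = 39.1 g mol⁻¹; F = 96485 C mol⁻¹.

n(Fe) = 13.6 / 55.85 = 0.2435 mol.
Since Fe²⁺ + 2 e⁻ → Fe, n(e⁻) passed = 2 × 0.2435 = 0.4870 mol.
Cells in series carry the same charge, so the same 0.4870 mol of electrons passes through cell 2.
K⁺ + e⁻ → K, so n(K) = 0.4870 / 1 = 0.4870 mol.
m(K) = 0.4870 × 39.1 = 19.0 g.

19.0 g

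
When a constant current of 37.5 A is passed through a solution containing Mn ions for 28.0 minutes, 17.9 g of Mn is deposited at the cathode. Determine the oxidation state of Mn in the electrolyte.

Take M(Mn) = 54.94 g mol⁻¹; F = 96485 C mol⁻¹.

Q = I·t = 37.50 A × 1680.0 s = 63000 C, so n(e⁻) = 63000/96485 = 0.6530 mol.
n(Mn) deposited = 17.9 / 54.94 = 0.3258 mol.
Electrons per atom = n(e⁻)/n(Mn) = 0.6530 / 0.3258 = 2.00 ≈ 2, so the ion is Mn²⁺.

+2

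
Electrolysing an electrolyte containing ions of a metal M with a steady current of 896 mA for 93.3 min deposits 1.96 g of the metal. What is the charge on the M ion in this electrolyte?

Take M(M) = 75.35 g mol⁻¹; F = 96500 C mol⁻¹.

+2

Q = I·t = 0.8960 A × 5598.0 s = 5016 C, so n(e⁻) = 5016/96500 = 0.05198 mol.
n(M) deposited = 1.96 / 75.35 = 0.02601 mol.
Electrons per atom = n(e⁻)/n(M) = 0.05198 / 0.02601 = 2.00 ≈ 2, so the ion is M²⁺.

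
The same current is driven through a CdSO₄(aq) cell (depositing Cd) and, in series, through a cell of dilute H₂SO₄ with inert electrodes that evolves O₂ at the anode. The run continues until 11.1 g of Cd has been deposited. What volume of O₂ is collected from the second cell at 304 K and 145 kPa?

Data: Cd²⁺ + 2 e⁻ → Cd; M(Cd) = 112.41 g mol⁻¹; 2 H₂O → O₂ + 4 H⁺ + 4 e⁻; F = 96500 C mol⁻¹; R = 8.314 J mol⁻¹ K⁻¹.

n(Cd) = 11.1 / 112.41 = 0.09875 mol, so n(e⁻) = 2 × 0.09875 = 0.1975 mol.
The cells are in series, so the same 0.1975 mol of electrons passes through the second cell.
2 H₂O → O₂ + 4 H⁺ + 4 e⁻ — 4 mol e⁻ per mol O₂, so n(O₂) = 0.1975/4 = 0.04937 mol.
V = nRT/P = (0.04937 × 8.314 × 304) / (145 × 10³) = 8.61 × 10⁻⁴ m³ = 0.861 L.

0.861 L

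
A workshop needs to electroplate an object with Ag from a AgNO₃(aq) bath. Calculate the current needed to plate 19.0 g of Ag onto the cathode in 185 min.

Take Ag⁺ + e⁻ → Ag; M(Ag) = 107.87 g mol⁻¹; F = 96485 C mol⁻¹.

1.53 A

n(Ag) = 19.0 / 107.87 = 0.1761 mol.
n(e⁻) = 1 × 0.1761 = 0.1761 mol.
Q = n(e⁻)·F = 0.1761 × 96485 = 16990 C.
I = Q/t = 16990 / 11100 s = 1.53 A.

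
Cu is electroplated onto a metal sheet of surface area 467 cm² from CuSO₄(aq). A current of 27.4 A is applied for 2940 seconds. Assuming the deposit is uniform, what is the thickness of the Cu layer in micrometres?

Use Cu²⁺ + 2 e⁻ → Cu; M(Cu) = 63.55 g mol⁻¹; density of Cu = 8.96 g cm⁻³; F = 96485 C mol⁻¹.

Q = I·t = 27.40 × 2940.0 = 80560 C; n(e⁻) = 0.8349 mol.
n(Cu) = n(e⁻)/2 = 0.4175 mol, so m = 0.4175 × 63.55 = 26.53 g.
Volume = m/ρ = 26.53 / 8.96 = 2.961 cm³.
Thickness = V/A = 2.961 / 467 = 0.00634 cm = 63.4 μm.

63.4 μm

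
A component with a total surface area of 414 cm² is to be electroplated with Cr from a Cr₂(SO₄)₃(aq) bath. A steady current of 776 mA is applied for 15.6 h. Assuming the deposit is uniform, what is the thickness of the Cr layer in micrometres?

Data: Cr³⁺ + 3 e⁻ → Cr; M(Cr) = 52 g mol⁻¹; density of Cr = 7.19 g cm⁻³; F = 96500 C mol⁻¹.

Q = I·t = 0.7760 × 56160 = 43580 C; n(e⁻) = 0.4516 mol.
n(Cr) = n(e⁻)/3 = 0.1505 mol, so m = 0.1505 × 52 = 7.828 g.
Volume = m/ρ = 7.828 / 7.19 = 1.089 cm³.
Thickness = V/A = 1.089 / 414 = 0.00263 cm = 26.3 μm.

26.3 μm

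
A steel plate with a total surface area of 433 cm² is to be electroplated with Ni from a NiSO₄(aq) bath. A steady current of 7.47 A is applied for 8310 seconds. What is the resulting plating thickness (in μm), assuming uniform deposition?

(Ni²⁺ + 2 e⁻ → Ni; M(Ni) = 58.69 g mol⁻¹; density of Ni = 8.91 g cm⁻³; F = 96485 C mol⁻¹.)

48.9 μm

Q = I·t = 7.470 × 8310.0 = 62080 C; n(e⁻) = 0.6434 mol.
n(Ni) = n(e⁻)/2 = 0.3217 mol, so m = 0.3217 × 58.69 = 18.88 g.
Volume = m/ρ = 18.88 / 8.91 = 2.119 cm³.
Thickness = V/A = 2.119 / 433 = 0.00489 cm = 48.9 μm.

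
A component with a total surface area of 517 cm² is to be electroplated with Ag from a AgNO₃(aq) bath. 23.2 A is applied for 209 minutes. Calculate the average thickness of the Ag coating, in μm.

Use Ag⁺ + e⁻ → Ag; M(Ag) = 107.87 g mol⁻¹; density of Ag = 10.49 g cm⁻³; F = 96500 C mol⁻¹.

Q = I·t = 23.20 × 12540 = 290900 C; n(e⁻) = 3.015 mol.
n(Ag) = n(e⁻)/1 = 3.015 mol, so m = 3.015 × 107.87 = 325.2 g.
Volume = m/ρ = 325.2 / 10.49 = 31.00 cm³.
Thickness = V/A = 31.00 / 517 = 0.0600 cm = 600 μm.

600 μm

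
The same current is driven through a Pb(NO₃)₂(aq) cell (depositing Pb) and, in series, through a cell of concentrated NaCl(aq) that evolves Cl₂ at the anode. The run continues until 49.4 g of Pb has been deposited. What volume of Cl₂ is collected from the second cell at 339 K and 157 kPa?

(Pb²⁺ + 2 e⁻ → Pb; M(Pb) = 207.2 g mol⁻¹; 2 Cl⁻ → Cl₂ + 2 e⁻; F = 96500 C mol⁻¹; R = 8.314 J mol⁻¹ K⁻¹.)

n(Pb) = 49.4 / 207.2 = 0.2384 mol, so n(e⁻) = 2 × 0.2384 = 0.4768 mol.
The cells are in series, so the same 0.4768 mol of electrons passes through the second cell.
2 Cl⁻ → Cl₂ + 2 e⁻ — 2 mol e⁻ per mol Cl₂, so n(Cl₂) = 0.4768/2 = 0.2384 mol.
V = nRT/P = (0.2384 × 8.314 × 339) / (157 × 10³) = 0.00428 m³ = 4.28 L.

4.28 L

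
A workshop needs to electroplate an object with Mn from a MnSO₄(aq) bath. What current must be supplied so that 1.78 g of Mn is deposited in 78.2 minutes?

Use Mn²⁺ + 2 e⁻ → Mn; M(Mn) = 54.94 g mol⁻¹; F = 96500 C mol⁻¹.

1.33 A

n(Mn) = 1.78 / 54.94 = 0.03240 mol.
n(e⁻) = 2 × 0.03240 = 0.06480 mol.
Q = n(e⁻)·F = 0.06480 × 96500 = 6253 C.
I = Q/t = 6253 / 4692.0 s = 1.33 A.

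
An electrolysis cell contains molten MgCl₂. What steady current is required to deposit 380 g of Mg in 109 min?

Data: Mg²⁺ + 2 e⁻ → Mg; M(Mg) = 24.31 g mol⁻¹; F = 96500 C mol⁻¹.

461 A

n(Mg) = 380 / 24.31 = 15.63 mol.
n(e⁻) = 2 × 15.63 = 31.26 mol.
Q = n(e⁻)·F = 31.26 × 96500 = 3017000 C.
I = Q/t = 3017000 / 6540.0 s = 461 A.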